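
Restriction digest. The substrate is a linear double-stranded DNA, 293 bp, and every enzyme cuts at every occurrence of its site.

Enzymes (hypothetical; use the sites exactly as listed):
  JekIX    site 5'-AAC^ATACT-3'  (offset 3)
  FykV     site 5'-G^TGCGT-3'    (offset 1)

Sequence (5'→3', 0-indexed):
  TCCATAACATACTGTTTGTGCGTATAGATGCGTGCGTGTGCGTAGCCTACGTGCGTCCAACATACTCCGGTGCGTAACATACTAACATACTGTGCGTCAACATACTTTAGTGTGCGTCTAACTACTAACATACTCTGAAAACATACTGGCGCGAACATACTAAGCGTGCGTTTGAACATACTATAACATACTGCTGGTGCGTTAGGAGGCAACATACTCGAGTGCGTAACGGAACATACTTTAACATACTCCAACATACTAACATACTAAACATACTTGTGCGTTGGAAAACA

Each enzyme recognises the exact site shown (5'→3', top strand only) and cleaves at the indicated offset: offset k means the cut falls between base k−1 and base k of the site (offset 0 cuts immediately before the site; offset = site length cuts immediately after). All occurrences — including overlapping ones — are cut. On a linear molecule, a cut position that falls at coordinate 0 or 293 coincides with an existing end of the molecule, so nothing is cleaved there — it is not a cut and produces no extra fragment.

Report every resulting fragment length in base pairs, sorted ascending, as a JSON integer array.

Per-enzyme occurrences:
  JekIX (AACATACT, off=3): starts [5, 58, 75, 83, 98, 126, 139, 153, 174, 184, 210, 232, 242, 252, 260, 269] → cuts [8, 61, 78, 86, 101, 129, 142, 156, 177, 187, 213, 235, 245, 255, 263, 272]
  FykV (GTGCGT, off=1): starts [17, 31, 37, 50, 69, 91, 111, 165, 196, 221, 278] → cuts [18, 32, 38, 51, 70, 92, 112, 166, 197, 222, 279]

Pooled cuts: [8, 18, 32, 38, 51, 61, 70, 78, 86, 92, 101, 112, 129, 142, 156, 166, 177, 187, 197, 213, 222, 235, 245, 255, 263, 272, 279]

Fragments:
  [0,8): 8 bp
  [8,18): 10 bp
  [18,32): 14 bp
  [32,38): 6 bp
  [38,51): 13 bp
  [51,61): 10 bp
  [61,70): 9 bp
  [70,78): 8 bp
  [78,86): 8 bp
  [86,92): 6 bp
  [92,101): 9 bp
  [101,112): 11 bp
  [112,129): 17 bp
  [129,142): 13 bp
  [142,156): 14 bp
  [156,166): 10 bp
  [166,177): 11 bp
  [177,187): 10 bp
  [187,197): 10 bp
  [197,213): 16 bp
  [213,222): 9 bp
  [222,235): 13 bp
  [235,245): 10 bp
  [245,255): 10 bp
  [255,263): 8 bp
  [263,272): 9 bp
  [272,279): 7 bp
  [279,293): 14 bp

[6,6,7,8,8,8,8,9,9,9,9,10,10,10,10,10,10,10,11,11,13,13,13,14,14,14,16,17]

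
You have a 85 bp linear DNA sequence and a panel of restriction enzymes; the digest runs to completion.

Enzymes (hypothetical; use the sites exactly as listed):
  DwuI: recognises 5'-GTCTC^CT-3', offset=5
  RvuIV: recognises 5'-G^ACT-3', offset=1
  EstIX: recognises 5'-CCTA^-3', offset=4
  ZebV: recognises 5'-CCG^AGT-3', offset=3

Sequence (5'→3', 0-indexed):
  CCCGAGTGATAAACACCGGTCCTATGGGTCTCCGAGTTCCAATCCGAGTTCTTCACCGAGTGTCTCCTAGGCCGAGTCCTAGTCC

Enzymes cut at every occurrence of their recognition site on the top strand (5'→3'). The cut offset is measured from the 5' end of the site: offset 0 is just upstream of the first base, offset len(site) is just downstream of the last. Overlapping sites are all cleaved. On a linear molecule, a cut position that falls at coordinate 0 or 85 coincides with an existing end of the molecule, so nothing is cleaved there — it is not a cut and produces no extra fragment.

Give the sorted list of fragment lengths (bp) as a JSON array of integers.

Per-enzyme occurrences:
  DwuI GTCTCCT/5: at [61] ⇒ [66]
  RvuIV (GACT, off=1): no sites
  EstIX CCTA/4: at [20, 65, 77] ⇒ [24, 69, 81]
  ZebV CCGAGT/3: at [1, 31, 43, 55, 71] ⇒ [4, 34, 46, 58, 74]

All cut coordinates (distinct, sorted): [4, 24, 34, 46, 58, 66, 69, 74, 81]

Fragments:
  [0,4): 4 bp
  [4,24): 20 bp
  [24,34): 10 bp
  [34,46): 12 bp
  [46,58): 12 bp
  [58,66): 8 bp
  [66,69): 3 bp
  [69,74): 5 bp
  [74,81): 7 bp
  [81,85): 4 bp

[3,4,4,5,7,8,10,12,12,20]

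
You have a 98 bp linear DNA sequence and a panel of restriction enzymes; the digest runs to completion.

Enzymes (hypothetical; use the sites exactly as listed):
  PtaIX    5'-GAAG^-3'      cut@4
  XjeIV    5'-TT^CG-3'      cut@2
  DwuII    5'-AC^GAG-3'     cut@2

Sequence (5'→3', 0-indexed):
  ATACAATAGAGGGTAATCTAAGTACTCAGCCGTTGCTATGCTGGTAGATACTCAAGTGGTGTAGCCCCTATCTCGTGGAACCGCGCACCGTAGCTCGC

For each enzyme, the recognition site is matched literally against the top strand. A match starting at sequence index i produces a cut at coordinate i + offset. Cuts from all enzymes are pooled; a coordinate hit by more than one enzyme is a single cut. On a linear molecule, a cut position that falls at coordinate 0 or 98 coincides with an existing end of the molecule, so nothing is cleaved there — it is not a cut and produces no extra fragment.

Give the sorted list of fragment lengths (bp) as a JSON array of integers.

[98]

Scan for sites:
  PtaIX (GAAG, off=4): no sites
  XjeIV (TTCG, off=2): no sites
  DwuII (ACGAG, off=2): no sites

All cut coordinates (distinct, sorted): ∅

Fragment lengths:
  no cuts → one linear fragment of 98 bp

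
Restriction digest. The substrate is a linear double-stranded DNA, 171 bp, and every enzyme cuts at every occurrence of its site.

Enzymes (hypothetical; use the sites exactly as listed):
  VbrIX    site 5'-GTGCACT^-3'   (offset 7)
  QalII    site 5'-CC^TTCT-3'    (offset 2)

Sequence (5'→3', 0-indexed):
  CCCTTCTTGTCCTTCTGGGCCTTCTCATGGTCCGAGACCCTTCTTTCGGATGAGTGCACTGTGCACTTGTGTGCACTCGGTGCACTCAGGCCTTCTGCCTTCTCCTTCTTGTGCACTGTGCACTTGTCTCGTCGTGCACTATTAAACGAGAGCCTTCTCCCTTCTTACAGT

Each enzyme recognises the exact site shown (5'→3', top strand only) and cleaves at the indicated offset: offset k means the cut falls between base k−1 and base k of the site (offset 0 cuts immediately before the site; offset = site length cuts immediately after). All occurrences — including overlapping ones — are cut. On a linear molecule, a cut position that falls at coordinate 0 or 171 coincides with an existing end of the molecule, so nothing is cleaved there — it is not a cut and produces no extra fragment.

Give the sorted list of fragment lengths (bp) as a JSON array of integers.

[3,6,6,7,7,7,7,9,9,9,10,10,12,14,16,19,20]

Scan for sites:
  VbrIX (GTGCACT, off=7): starts [53, 60, 70, 79, 110, 117, 133] → cuts [60, 67, 77, 86, 117, 124, 140]
  QalII (CCTTCT, off=2): starts [1, 10, 19, 38, 90, 97, 103, 152, 159] → cuts [3, 12, 21, 40, 92, 99, 105, 154, 161]

All cut coordinates (distinct, sorted): [3, 12, 21, 40, 60, 67, 77, 86, 92, 99, 105, 117, 124, 140, 154, 161]

Fragment lengths:
  [0,3): 3 bp
  [3,12): 9 bp
  [12,21): 9 bp
  [21,40): 19 bp
  [40,60): 20 bp
  [60,67): 7 bp
  [67,77): 10 bp
  [77,86): 9 bp
  [86,92): 6 bp
  [92,99): 7 bp
  [99,105): 6 bp
  [105,117): 12 bp
  [117,124): 7 bp
  [124,140): 16 bp
  [140,154): 14 bp
  [154,161): 7 bp
  [161,171): 10 bp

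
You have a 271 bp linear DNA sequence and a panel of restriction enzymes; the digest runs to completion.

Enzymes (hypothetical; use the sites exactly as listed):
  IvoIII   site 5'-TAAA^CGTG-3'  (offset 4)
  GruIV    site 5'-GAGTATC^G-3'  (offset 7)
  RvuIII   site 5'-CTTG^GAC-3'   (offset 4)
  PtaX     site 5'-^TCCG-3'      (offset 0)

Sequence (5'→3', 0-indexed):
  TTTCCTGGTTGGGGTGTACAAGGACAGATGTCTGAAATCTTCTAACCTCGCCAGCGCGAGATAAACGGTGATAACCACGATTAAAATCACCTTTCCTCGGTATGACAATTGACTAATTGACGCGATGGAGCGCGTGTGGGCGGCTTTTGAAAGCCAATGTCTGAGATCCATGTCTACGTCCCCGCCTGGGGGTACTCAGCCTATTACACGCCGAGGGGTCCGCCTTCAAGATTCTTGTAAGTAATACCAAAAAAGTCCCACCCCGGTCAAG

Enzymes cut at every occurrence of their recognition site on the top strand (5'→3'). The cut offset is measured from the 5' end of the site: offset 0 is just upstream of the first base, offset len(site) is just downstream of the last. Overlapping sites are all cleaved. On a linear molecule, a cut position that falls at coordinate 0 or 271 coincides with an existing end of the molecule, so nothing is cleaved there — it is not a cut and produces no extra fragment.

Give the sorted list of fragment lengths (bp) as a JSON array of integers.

Per-enzyme occurrences:
  IvoIII (TAAACGTG, off=4): no sites
  GruIV (GAGTATCG, off=7): no sites
  RvuIII (CTTGGAC, off=4): no sites
  PtaX TCCG/0: at [218] ⇒ [218]

All cut coordinates (distinct, sorted): [218]

Fragment lengths:
  [0,218): 218 bp
  [218,271): 53 bp

[53,218]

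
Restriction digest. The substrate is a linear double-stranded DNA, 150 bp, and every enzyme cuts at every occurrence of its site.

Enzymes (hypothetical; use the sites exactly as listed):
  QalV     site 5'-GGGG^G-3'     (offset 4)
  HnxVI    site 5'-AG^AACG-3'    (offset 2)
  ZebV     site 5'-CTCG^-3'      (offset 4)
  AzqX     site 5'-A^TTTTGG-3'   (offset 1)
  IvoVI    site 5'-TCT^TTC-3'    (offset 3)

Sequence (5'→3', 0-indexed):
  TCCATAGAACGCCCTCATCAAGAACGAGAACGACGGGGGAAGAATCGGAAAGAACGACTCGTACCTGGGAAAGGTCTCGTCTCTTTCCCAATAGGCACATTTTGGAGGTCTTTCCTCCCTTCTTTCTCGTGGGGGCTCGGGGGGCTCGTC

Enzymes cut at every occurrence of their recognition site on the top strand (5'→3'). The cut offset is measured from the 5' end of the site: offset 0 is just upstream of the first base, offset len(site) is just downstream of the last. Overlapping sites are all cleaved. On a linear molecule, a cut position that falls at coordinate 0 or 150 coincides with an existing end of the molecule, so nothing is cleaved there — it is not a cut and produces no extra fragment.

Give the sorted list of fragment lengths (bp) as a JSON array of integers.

[1,2,3,5,5,5,5,6,6,7,9,10,12,12,14,15,15,18]

Scan for sites:
  QalV GGGGG/4: at [34, 130, 138, 139] ⇒ [38, 134, 142, 143]
  HnxVI AGAACG/2: at [5, 20, 26, 50] ⇒ [7, 22, 28, 52]
  ZebV CTCG/4: at [57, 75, 125, 135, 144] ⇒ [61, 79, 129, 139, 148]
  AzqX ATTTTGG/1: at [98] ⇒ [99]
  IvoVI TCTTTC/3: at [81, 108, 120] ⇒ [84, 111, 123]

All cut coordinates (distinct, sorted): [7, 22, 28, 38, 52, 61, 79, 84, 99, 111, 123, 129, 134, 139, 142, 143, 148]

Fragment lengths:
  [0,7): 7 bp
  [7,22): 15 bp
  [22,28): 6 bp
  [28,38): 10 bp
  [38,52): 14 bp
  [52,61): 9 bp
  [61,79): 18 bp
  [79,84): 5 bp
  [84,99): 15 bp
  [99,111): 12 bp
  [111,123): 12 bp
  [123,129): 6 bp
  [129,134): 5 bp
  [134,139): 5 bp
  [139,142): 3 bp
  [142,143): 1 bp
  [143,148): 5 bp
  [148,150): 2 bp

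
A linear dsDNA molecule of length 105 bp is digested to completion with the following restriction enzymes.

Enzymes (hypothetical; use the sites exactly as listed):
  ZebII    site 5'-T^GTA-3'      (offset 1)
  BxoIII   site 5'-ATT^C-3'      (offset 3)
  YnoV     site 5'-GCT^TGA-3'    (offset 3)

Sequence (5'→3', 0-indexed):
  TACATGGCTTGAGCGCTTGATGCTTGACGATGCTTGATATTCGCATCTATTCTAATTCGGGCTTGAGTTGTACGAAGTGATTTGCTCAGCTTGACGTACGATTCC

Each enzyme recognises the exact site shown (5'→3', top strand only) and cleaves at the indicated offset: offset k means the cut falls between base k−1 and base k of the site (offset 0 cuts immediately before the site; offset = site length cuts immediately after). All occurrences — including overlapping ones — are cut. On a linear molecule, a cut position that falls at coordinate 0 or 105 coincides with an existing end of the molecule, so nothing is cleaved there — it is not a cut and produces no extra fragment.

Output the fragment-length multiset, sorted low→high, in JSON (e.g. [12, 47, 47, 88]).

Site scan:
  ZebII TGTA/1: at [68] ⇒ [69]
  BxoIII ATTC/3: at [38, 48, 54, 100] ⇒ [41, 51, 57, 103]
  YnoV GCTTGA/3: at [6, 14, 21, 31, 60, 88] ⇒ [9, 17, 24, 34, 63, 91]

Pooled cuts: [9, 17, 24, 34, 41, 51, 57, 63, 69, 91, 103]

Fragments:
  [0,9): 9 bp
  [9,17): 8 bp
  [17,24): 7 bp
  [24,34): 10 bp
  [34,41): 7 bp
  [41,51): 10 bp
  [51,57): 6 bp
  [57,63): 6 bp
  [63,69): 6 bp
  [69,91): 22 bp
  [91,103): 12 bp
  [103,105): 2 bp

[2,6,6,6,7,7,8,9,10,10,12,22]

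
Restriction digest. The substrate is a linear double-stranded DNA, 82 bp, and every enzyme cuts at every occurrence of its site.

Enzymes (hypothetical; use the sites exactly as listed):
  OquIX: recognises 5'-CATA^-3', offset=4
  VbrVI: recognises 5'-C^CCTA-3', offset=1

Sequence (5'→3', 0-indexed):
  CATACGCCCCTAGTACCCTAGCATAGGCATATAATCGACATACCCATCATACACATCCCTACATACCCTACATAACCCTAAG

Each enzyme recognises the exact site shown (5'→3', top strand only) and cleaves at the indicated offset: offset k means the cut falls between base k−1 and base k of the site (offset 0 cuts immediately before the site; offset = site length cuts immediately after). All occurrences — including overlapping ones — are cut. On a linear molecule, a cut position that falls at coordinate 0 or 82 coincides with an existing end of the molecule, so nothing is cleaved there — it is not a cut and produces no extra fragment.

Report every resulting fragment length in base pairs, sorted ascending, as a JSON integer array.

Scan for sites:
  OquIX CATA/4: at [0, 21, 27, 38, 47, 61, 70] ⇒ [4, 25, 31, 42, 51, 65, 74]
  VbrVI CCCTA/1: at [7, 15, 56, 65, 75] ⇒ [8, 16, 57, 66, 76]

Pooled cuts: [4, 8, 16, 25, 31, 42, 51, 57, 65, 66, 74, 76]

Fragments:
  [0,4): 4 bp
  [4,8): 4 bp
  [8,16): 8 bp
  [16,25): 9 bp
  [25,31): 6 bp
  [31,42): 11 bp
  [42,51): 9 bp
  [51,57): 6 bp
  [57,65): 8 bp
  [65,66): 1 bp
  [66,74): 8 bp
  [74,76): 2 bp
  [76,82): 6 bp

[1,2,4,4,6,6,6,8,8,8,9,9,11]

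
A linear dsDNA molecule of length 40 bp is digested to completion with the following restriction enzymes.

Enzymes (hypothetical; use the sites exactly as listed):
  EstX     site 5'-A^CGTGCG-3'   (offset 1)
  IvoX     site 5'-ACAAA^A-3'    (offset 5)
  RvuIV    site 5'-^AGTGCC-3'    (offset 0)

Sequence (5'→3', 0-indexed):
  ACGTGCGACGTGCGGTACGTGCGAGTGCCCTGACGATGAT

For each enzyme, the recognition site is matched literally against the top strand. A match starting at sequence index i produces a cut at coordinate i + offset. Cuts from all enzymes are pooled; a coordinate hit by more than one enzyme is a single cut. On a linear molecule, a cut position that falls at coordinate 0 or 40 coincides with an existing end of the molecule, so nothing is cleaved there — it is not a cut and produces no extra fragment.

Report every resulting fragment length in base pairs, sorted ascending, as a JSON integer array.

Scan for sites:
  EstX ACGTGCG/1: at [0, 7, 16] ⇒ [1, 8, 17]
  IvoX (ACAAAA, off=5): no sites
  RvuIV AGTGCC/0: at [23] ⇒ [23]

Pooled cuts: [1, 8, 17, 23]

Fragments:
  [0,1): 1 bp
  [1,8): 7 bp
  [8,17): 9 bp
  [17,23): 6 bp
  [23,40): 17 bp

[1,6,7,9,17]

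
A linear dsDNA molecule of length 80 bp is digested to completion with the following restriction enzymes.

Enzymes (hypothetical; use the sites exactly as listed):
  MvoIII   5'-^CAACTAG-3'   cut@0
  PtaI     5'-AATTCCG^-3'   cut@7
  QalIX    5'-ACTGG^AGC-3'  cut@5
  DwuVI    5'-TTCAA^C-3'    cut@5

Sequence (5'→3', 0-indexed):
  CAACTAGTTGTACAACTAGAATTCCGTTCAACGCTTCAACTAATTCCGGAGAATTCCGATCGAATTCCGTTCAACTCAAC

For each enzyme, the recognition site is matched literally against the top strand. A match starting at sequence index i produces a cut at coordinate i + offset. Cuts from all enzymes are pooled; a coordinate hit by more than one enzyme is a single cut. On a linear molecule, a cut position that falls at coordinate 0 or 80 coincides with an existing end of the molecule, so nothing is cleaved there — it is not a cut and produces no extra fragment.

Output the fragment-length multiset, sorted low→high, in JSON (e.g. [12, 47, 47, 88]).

Site scan:
  MvoIII CAACTAG/0: at [0, 12] ⇒ [12] (position 0 is a terminus of the linear molecule — no cut)
  PtaI AATTCCG/7: at [19, 41, 51, 62] ⇒ [26, 48, 58, 69]
  QalIX (ACTGGAGC, off=5): no sites
  DwuVI TTCAAC/5: at [26, 34, 69] ⇒ [31, 39, 74]

All cut coordinates (distinct, sorted): [12, 26, 31, 39, 48, 58, 69, 74]

Fragment lengths:
  [0,12): 12 bp
  [12,26): 14 bp
  [26,31): 5 bp
  [31,39): 8 bp
  [39,48): 9 bp
  [48,58): 10 bp
  [58,69): 11 bp
  [69,74): 5 bp
  [74,80): 6 bp

[5,5,6,8,9,10,11,12,14]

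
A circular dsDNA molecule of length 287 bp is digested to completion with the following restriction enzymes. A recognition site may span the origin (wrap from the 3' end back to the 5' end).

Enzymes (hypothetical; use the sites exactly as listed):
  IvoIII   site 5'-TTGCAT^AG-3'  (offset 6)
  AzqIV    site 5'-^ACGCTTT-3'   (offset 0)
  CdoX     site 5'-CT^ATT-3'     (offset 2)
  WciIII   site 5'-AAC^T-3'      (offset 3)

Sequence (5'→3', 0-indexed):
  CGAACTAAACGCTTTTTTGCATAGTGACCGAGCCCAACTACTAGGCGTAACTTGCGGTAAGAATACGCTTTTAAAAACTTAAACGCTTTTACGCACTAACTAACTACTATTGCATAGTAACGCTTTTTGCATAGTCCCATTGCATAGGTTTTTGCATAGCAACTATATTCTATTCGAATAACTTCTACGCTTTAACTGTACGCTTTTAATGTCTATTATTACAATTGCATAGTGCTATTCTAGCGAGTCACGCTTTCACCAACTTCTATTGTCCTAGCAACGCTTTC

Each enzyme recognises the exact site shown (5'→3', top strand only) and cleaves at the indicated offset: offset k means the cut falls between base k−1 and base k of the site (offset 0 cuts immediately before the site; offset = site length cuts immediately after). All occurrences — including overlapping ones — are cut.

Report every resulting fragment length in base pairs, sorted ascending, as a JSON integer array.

Per-enzyme occurrences:
  IvoIII TTGCATAG/6: at [16, 109, 126, 139, 151, 224] ⇒ [22, 115, 132, 145, 157, 230]
  AzqIV ACGCTTT/0: at [8, 64, 82, 119, 186, 199, 249, 279] ⇒ [8, 64, 82, 119, 186, 199, 249, 279]
  CdoX CTATT/2: at [106, 169, 212, 234, 265] ⇒ [108, 171, 214, 236, 267]
  WciIII AACT/3: at [2, 35, 48, 75, 97, 101, 160, 179, 193, 260] ⇒ [5, 38, 51, 78, 100, 104, 163, 182, 196, 263]

All cut coordinates (distinct, sorted): [5, 8, 22, 38, 51, 64, 78, 82, 100, 104, 108, 115, 119, 132, 145, 157, 163, 171, 182, 186, 196, 199, 214, 230, 236, 249, 263, 267, 279]

Fragments:
  5→8: 3 bp
  8→22: 14 bp
  22→38: 16 bp
  38→51: 13 bp
  51→64: 13 bp
  64→78: 14 bp
  78→82: 4 bp
  82→100: 18 bp
  100→104: 4 bp
  104→108: 4 bp
  108→115: 7 bp
  115→119: 4 bp
  119→132: 13 bp
  132→145: 13 bp
  145→157: 12 bp
  157→163: 6 bp
  163→171: 8 bp
  171→182: 11 bp
  182→186: 4 bp
  186→196: 10 bp
  196→199: 3 bp
  199→214: 15 bp
  214→230: 16 bp
  230→236: 6 bp
  236→249: 13 bp
  249→263: 14 bp
  263→267: 4 bp
  267→279: 12 bp
  279→5 (wrap): 287-279+5 = 13 bp

[3,3,4,4,4,4,4,4,6,6,7,8,10,11,12,12,13,13,13,13,13,13,14,14,14,15,16,16,18]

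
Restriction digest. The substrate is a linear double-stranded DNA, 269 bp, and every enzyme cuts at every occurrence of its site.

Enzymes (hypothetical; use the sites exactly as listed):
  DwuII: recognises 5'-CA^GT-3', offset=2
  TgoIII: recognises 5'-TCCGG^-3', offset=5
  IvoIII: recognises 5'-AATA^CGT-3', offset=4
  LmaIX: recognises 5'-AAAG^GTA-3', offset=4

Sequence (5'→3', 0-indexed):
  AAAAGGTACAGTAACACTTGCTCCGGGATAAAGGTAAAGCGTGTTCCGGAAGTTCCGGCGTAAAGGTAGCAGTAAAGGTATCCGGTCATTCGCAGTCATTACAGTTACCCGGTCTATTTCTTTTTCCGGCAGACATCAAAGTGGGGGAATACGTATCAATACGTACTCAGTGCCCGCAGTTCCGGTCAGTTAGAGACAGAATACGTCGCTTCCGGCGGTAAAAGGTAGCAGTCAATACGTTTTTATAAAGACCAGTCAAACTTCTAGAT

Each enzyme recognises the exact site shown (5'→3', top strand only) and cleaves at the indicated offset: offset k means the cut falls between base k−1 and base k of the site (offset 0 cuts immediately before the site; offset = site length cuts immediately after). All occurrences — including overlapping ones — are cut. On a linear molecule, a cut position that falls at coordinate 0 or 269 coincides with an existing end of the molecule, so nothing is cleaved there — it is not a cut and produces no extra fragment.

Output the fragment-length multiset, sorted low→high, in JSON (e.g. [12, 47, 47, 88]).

Scan for sites:
  DwuII CAGT/2: at [8, 69, 92, 101, 167, 176, 186, 228, 252] ⇒ [10, 71, 94, 103, 169, 178, 188, 230, 254]
  TgoIII TCCGG/5: at [21, 44, 53, 80, 124, 180, 210] ⇒ [26, 49, 58, 85, 129, 185, 215]
  IvoIII AATACGT/4: at [147, 157, 199, 233] ⇒ [151, 161, 203, 237]
  LmaIX AAAGGTA/4: at [1, 29, 61, 73, 220] ⇒ [5, 33, 65, 77, 224]

All cut coordinates (distinct, sorted): [5, 10, 26, 33, 49, 58, 65, 71, 77, 85, 94, 103, 129, 151, 161, 169, 178, 185, 188, 203, 215, 224, 230, 237, 254]

Fragments:
  [0,5): 5 bp
  [5,10): 5 bp
  [10,26): 16 bp
  [26,33): 7 bp
  [33,49): 16 bp
  [49,58): 9 bp
  [58,65): 7 bp
  [65,71): 6 bp
  [71,77): 6 bp
  [77,85): 8 bp
  [85,94): 9 bp
  [94,103): 9 bp
  [103,129): 26 bp
  [129,151): 22 bp
  [151,161): 10 bp
  [161,169): 8 bp
  [169,178): 9 bp
  [178,185): 7 bp
  [185,188): 3 bp
  [188,203): 15 bp
  [203,215): 12 bp
  [215,224): 9 bp
  [224,230): 6 bp
  [230,237): 7 bp
  [237,254): 17 bp
  [254,269): 15 bp

[3,5,5,6,6,6,7,7,7,7,8,8,9,9,9,9,9,10,12,15,15,16,16,17,22,26]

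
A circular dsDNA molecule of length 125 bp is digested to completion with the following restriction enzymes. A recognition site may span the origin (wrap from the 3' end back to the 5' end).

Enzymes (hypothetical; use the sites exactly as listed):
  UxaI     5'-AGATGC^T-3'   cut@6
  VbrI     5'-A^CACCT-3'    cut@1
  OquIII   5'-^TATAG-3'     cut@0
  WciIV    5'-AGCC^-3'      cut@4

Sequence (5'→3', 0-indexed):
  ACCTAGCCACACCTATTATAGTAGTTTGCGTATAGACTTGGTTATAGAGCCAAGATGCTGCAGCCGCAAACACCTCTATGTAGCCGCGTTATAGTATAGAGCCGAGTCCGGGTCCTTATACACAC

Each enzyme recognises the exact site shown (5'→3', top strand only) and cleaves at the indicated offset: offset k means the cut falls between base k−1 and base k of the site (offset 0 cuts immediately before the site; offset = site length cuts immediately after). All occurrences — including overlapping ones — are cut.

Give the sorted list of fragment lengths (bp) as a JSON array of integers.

Site scan:
  UxaI (AGATGCT, off=6): starts [52] → cuts [58]
  VbrI (ACACCT, off=1): starts [8, 69, 123] → cuts [9, 70, 124]
  OquIII (TATAG, off=0): starts [16, 30, 42, 89, 94] → cuts [16, 30, 42, 89, 94]
  WciIV (AGCC, off=4): starts [4, 47, 61, 81, 99] → cuts [8, 51, 65, 85, 103]

Pooled cuts: [8, 9, 16, 30, 42, 51, 58, 65, 70, 85, 89, 94, 103, 124]

Fragment lengths:
  8→9: 1 bp
  9→16: 7 bp
  16→30: 14 bp
  30→42: 12 bp
  42→51: 9 bp
  51→58: 7 bp
  58→65: 7 bp
  65→70: 5 bp
  70→85: 15 bp
  85→89: 4 bp
  89→94: 5 bp
  94→103: 9 bp
  103→124: 21 bp
  124→8 (wrap): 125-124+8 = 9 bp

[1,4,5,5,7,7,7,9,9,9,12,14,15,21]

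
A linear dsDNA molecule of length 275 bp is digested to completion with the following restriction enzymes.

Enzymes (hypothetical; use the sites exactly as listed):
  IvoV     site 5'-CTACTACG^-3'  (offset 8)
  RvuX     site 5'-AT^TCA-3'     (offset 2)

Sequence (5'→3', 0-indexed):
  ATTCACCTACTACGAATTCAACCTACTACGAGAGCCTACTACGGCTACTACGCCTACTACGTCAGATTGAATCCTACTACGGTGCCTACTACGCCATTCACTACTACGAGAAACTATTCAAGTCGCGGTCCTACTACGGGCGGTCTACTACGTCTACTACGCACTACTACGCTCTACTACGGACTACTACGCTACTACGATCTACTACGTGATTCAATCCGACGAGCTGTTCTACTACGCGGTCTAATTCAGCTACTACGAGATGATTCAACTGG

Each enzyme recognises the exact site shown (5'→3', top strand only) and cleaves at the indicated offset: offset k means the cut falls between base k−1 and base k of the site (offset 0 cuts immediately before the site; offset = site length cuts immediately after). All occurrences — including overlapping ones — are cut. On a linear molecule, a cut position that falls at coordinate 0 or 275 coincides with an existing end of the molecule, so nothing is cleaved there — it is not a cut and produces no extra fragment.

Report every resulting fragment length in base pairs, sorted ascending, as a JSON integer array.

Scan for sites:
  IvoV (CTACTACG, off=8): starts [6, 22, 35, 44, 53, 73, 85, 100, 130, 144, 153, 163, 173, 183, 191, 201, 231, 252] → cuts [14, 30, 43, 52, 61, 81, 93, 108, 138, 152, 161, 171, 181, 191, 199, 209, 239, 260]
  RvuX (ATTCA, off=2): starts [0, 15, 95, 115, 211, 246, 265] → cuts [2, 17, 97, 117, 213, 248, 267]

Pooled cuts: [2, 14, 17, 30, 43, 52, 61, 81, 93, 97, 108, 117, 138, 152, 161, 171, 181, 191, 199, 209, 213, 239, 248, 260, 267]

Fragments:
  [0,2): 2 bp
  [2,14): 12 bp
  [14,17): 3 bp
  [17,30): 13 bp
  [30,43): 13 bp
  [43,52): 9 bp
  [52,61): 9 bp
  [61,81): 20 bp
  [81,93): 12 bp
  [93,97): 4 bp
  [97,108): 11 bp
  [108,117): 9 bp
  [117,138): 21 bp
  [138,152): 14 bp
  [152,161): 9 bp
  [161,171): 10 bp
  [171,181): 10 bp
  [181,191): 10 bp
  [191,199): 8 bp
  [199,209): 10 bp
  [209,213): 4 bp
  [213,239): 26 bp
  [239,248): 9 bp
  [248,260): 12 bp
  [260,267): 7 bp
  [267,275): 8 bp

[2,3,4,4,7,8,8,9,9,9,9,9,10,10,10,10,11,12,12,12,13,13,14,20,21,26]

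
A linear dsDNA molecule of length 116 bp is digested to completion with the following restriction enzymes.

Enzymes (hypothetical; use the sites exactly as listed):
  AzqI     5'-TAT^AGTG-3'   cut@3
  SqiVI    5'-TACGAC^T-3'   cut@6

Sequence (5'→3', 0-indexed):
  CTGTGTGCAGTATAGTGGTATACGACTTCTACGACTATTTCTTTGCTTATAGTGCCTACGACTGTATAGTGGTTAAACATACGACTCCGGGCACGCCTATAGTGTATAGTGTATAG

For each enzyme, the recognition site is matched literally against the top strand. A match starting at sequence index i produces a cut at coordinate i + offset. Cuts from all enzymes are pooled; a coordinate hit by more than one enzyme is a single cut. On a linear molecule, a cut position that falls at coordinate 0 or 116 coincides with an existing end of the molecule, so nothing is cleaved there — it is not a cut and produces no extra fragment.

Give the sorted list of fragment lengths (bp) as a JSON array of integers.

Site scan:
  AzqI TATAGTG/3: at [10, 47, 64, 97, 104] ⇒ [13, 50, 67, 100, 107]
  SqiVI TACGACT/6: at [20, 29, 56, 79] ⇒ [26, 35, 62, 85]

All cut coordinates (distinct, sorted): [13, 26, 35, 50, 62, 67, 85, 100, 107]

Fragment lengths:
  [0,13): 13 bp
  [13,26): 13 bp
  [26,35): 9 bp
  [35,50): 15 bp
  [50,62): 12 bp
  [62,67): 5 bp
  [67,85): 18 bp
  [85,100): 15 bp
  [100,107): 7 bp
  [107,116): 9 bp

[5,7,9,9,12,13,13,15,15,18]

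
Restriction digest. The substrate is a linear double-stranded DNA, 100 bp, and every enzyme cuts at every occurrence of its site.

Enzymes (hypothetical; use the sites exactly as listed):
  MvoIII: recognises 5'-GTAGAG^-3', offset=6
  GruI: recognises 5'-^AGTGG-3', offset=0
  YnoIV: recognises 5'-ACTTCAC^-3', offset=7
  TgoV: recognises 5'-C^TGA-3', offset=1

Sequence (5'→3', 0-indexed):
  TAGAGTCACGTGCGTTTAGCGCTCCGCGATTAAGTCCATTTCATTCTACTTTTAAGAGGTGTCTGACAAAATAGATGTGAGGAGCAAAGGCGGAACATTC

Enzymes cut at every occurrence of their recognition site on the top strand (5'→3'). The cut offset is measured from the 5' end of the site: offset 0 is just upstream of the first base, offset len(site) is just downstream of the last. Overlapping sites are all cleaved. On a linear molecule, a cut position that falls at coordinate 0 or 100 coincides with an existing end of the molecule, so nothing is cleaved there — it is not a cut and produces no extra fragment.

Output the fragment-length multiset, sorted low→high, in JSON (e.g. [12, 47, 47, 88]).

Per-enzyme occurrences:
  MvoIII (GTAGAG, off=6): no sites
  GruI (AGTGG, off=0): no sites
  YnoIV (ACTTCAC, off=7): no sites
  TgoV CTGA/1: at [62] ⇒ [63]

Pooled cuts: [63]

Fragments:
  [0,63): 63 bp
  [63,100): 37 bp

[37,63]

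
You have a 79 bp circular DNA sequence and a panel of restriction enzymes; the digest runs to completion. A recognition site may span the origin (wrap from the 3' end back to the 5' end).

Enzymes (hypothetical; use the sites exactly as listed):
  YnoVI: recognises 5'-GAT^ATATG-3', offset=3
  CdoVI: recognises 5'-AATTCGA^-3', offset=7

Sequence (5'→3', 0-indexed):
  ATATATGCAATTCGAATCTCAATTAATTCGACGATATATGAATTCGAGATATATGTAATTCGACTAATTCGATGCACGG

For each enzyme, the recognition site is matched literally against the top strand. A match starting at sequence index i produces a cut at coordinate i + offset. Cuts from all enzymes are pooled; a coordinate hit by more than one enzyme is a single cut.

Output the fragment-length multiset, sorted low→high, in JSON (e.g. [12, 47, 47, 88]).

Site scan:
  YnoVI (GATATATG, off=3): starts [32, 47, 78] → cuts [2, 35, 50]
  CdoVI (AATTCGA, off=7): starts [8, 24, 40, 56, 65] → cuts [15, 31, 47, 63, 72]

Pooled cuts: [2, 15, 31, 35, 47, 50, 63, 72]

Fragment lengths:
  2→15: 13 bp
  15→31: 16 bp
  31→35: 4 bp
  35→47: 12 bp
  47→50: 3 bp
  50→63: 13 bp
  63→72: 9 bp
  72→2 (wrap): 79-72+2 = 9 bp

[3,4,9,9,12,13,13,16]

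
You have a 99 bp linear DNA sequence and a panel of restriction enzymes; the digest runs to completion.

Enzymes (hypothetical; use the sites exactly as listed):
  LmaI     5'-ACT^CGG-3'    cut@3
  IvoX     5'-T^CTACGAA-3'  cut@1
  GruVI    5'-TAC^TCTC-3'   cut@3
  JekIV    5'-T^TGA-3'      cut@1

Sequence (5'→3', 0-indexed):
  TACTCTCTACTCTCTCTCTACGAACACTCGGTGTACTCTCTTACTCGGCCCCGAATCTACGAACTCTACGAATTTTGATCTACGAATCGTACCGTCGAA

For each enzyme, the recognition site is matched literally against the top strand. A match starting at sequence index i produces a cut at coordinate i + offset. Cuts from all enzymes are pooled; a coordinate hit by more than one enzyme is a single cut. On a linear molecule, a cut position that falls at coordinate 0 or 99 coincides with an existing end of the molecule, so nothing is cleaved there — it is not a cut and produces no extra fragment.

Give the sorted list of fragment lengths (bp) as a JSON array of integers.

Per-enzyme occurrences:
  LmaI ACTCGG/3: at [25, 42] ⇒ [28, 45]
  IvoX TCTACGAA/1: at [16, 55, 64, 78] ⇒ [17, 56, 65, 79]
  GruVI TACTCTC/3: at [0, 7, 33] ⇒ [3, 10, 36]
  JekIV TTGA/1: at [74] ⇒ [75]

All cut coordinates (distinct, sorted): [3, 10, 17, 28, 36, 45, 56, 65, 75, 79]

Fragment lengths:
  [0,3): 3 bp
  [3,10): 7 bp
  [10,17): 7 bp
  [17,28): 11 bp
  [28,36): 8 bp
  [36,45): 9 bp
  [45,56): 11 bp
  [56,65): 9 bp
  [65,75): 10 bp
  [75,79): 4 bp
  [79,99): 20 bp

[3,4,7,7,8,9,9,10,11,11,20]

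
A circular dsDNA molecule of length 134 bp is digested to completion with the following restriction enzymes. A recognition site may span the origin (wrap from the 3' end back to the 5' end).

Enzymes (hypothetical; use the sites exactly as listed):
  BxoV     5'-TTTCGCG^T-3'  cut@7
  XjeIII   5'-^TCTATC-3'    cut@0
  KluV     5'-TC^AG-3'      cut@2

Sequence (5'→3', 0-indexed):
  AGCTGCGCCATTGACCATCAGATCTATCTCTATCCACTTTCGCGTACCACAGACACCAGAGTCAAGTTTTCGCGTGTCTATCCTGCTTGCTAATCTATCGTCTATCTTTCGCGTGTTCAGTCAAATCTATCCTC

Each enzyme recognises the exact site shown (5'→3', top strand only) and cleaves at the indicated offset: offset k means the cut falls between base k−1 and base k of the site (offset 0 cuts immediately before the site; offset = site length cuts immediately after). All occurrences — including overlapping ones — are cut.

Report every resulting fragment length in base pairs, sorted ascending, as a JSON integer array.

Site scan:
  BxoV TTTCGCGT/7: at [37, 67, 106] ⇒ [44, 74, 113]
  XjeIII TCTATC/0: at [22, 28, 76, 93, 100, 125] ⇒ [22, 28, 76, 93, 100, 125]
  KluV TCAG/2: at [17, 116, 132] ⇒ [0, 19, 118]

Pooled cuts: [0, 19, 22, 28, 44, 74, 76, 93, 100, 113, 118, 125]

Fragments:
  0→19: 19 bp
  19→22: 3 bp
  22→28: 6 bp
  28→44: 16 bp
  44→74: 30 bp
  74→76: 2 bp
  76→93: 17 bp
  93→100: 7 bp
  100→113: 13 bp
  113→118: 5 bp
  118→125: 7 bp
  125→0 (wrap): 134-125+0 = 9 bp

[2,3,5,6,7,7,9,13,16,17,19,30]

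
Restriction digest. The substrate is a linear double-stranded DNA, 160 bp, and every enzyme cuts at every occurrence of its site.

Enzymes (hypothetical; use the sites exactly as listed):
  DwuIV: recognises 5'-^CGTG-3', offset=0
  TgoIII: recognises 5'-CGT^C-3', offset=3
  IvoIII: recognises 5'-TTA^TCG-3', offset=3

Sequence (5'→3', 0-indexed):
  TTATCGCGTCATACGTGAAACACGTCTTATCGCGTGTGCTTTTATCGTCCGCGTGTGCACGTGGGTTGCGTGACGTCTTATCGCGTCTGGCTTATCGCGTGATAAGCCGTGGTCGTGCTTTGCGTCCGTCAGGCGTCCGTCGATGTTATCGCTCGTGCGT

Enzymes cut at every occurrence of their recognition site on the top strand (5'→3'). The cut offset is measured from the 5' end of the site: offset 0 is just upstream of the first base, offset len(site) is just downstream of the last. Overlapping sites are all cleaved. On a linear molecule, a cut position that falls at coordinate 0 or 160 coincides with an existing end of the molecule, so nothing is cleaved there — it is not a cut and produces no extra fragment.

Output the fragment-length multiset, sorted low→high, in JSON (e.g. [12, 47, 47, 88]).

Per-enzyme occurrences:
  DwuIV (CGTG, off=0): starts [13, 32, 51, 59, 68, 97, 107, 113, 153] → cuts [13, 32, 51, 59, 68, 97, 107, 113, 153]
  TgoIII (CGTC, off=3): starts [6, 22, 45, 73, 83, 122, 126, 133, 137] → cuts [9, 25, 48, 76, 86, 125, 129, 136, 140]
  IvoIII (TTATCG, off=3): starts [0, 26, 41, 77, 91, 145] → cuts [3, 29, 44, 80, 94, 148]

All cut coordinates (distinct, sorted): [3, 9, 13, 25, 29, 32, 44, 48, 51, 59, 68, 76, 80, 86, 94, 97, 107, 113, 125, 129, 136, 140, 148, 153]

Fragments:
  [0,3): 3 bp
  [3,9): 6 bp
  [9,13): 4 bp
  [13,25): 12 bp
  [25,29): 4 bp
  [29,32): 3 bp
  [32,44): 12 bp
  [44,48): 4 bp
  [48,51): 3 bp
  [51,59): 8 bp
  [59,68): 9 bp
  [68,76): 8 bp
  [76,80): 4 bp
  [80,86): 6 bp
  [86,94): 8 bp
  [94,97): 3 bp
  [97,107): 10 bp
  [107,113): 6 bp
  [113,125): 12 bp
  [125,129): 4 bp
  [129,136): 7 bp
  [136,140): 4 bp
  [140,148): 8 bp
  [148,153): 5 bp
  [153,160): 7 bp

[3,3,3,3,4,4,4,4,4,4,5,6,6,6,7,7,8,8,8,8,9,10,12,12,12]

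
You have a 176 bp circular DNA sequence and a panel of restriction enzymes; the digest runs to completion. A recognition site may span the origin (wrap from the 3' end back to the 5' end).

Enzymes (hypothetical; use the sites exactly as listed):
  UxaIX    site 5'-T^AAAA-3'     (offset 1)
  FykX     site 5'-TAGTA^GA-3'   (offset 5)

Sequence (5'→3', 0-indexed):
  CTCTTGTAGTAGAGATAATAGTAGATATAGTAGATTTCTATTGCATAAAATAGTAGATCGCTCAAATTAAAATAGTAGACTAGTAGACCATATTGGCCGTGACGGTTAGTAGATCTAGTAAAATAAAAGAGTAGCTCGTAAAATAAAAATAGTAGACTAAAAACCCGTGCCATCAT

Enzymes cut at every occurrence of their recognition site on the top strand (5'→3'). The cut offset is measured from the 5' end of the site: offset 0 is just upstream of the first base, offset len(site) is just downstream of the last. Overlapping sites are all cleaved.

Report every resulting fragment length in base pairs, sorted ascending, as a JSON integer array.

[4,5,5,8,8,9,9,9,10,12,13,14,15,26,29]

Per-enzyme occurrences:
  UxaIX (TAAAA, off=1): starts [45, 67, 118, 123, 138, 143, 157] → cuts [46, 68, 119, 124, 139, 144, 158]
  FykX (TAGTAGA, off=5): starts [6, 18, 27, 50, 72, 80, 106, 149] → cuts [11, 23, 32, 55, 77, 85, 111, 154]

All cut coordinates (distinct, sorted): [11, 23, 32, 46, 55, 68, 77, 85, 111, 119, 124, 139, 144, 154, 158]

Fragments:
  11→23: 12 bp
  23→32: 9 bp
  32→46: 14 bp
  46→55: 9 bp
  55→68: 13 bp
  68→77: 9 bp
  77→85: 8 bp
  85→111: 26 bp
  111→119: 8 bp
  119→124: 5 bp
  124→139: 15 bp
  139→144: 5 bp
  144→154: 10 bp
  154→158: 4 bp
  158→11 (wrap): 176-158+11 = 29 bp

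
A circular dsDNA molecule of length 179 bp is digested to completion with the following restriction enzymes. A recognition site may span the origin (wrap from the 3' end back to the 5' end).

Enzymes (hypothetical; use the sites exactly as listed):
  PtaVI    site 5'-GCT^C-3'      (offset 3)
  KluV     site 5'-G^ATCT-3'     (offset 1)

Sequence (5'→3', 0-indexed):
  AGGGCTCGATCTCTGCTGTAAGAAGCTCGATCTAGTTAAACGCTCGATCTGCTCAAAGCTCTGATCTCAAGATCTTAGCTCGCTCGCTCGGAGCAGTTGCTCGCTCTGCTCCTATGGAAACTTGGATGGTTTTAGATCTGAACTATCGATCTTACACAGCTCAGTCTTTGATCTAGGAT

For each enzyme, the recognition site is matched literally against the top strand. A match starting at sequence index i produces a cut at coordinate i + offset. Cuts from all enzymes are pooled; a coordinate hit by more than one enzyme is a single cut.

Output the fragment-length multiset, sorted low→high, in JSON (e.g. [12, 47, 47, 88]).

[2,2,2,3,4,4,4,5,7,7,8,9,9,13,13,13,15,15,19,25]

Per-enzyme occurrences:
  PtaVI (GCTC, off=3): starts [3, 24, 41, 50, 57, 77, 81, 85, 98, 102, 107, 158] → cuts [6, 27, 44, 53, 60, 80, 84, 88, 101, 105, 110, 161]
  KluV (GATCT, off=1): starts [7, 28, 45, 62, 70, 134, 147, 169] → cuts [8, 29, 46, 63, 71, 135, 148, 170]

All cut coordinates (distinct, sorted): [6, 8, 27, 29, 44, 46, 53, 60, 63, 71, 80, 84, 88, 101, 105, 110, 135, 148, 161, 170]

Fragments:
  6→8: 2 bp
  8→27: 19 bp
  27→29: 2 bp
  29→44: 15 bp
  44→46: 2 bp
  46→53: 7 bp
  53→60: 7 bp
  60→63: 3 bp
  63→71: 8 bp
  71→80: 9 bp
  80→84: 4 bp
  84→88: 4 bp
  88→101: 13 bp
  101→105: 4 bp
  105→110: 5 bp
  110→135: 25 bp
  135→148: 13 bp
  148→161: 13 bp
  161→170: 9 bp
  170→6 (wrap): 179-170+6 = 15 bp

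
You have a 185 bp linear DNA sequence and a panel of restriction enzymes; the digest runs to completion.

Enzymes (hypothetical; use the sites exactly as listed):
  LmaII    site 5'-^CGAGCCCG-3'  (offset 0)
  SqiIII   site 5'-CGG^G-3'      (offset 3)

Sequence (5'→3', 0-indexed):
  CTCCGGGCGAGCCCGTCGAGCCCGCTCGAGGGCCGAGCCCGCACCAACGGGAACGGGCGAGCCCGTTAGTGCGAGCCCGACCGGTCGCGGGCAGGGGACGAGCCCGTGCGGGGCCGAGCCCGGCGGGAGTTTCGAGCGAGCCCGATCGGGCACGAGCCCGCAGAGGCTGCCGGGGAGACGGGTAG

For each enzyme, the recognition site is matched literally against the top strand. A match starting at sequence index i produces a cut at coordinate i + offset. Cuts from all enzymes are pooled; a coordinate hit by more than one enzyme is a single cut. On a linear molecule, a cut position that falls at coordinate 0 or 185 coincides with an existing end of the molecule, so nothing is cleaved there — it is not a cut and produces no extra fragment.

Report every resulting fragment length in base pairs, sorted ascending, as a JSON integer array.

Per-enzyme occurrences:
  LmaII CGAGCCCG/0: at [7, 16, 33, 57, 71, 98, 114, 136, 152] ⇒ [7, 16, 33, 57, 71, 98, 114, 136, 152]
  SqiIII CGGG/3: at [3, 47, 53, 87, 108, 123, 146, 170, 178] ⇒ [6, 50, 56, 90, 111, 126, 149, 173, 181]

All cut coordinates (distinct, sorted): [6, 7, 16, 33, 50, 56, 57, 71, 90, 98, 111, 114, 126, 136, 149, 152, 173, 181]

Fragment lengths:
  [0,6): 6 bp
  [6,7): 1 bp
  [7,16): 9 bp
  [16,33): 17 bp
  [33,50): 17 bp
  [50,56): 6 bp
  [56,57): 1 bp
  [57,71): 14 bp
  [71,90): 19 bp
  [90,98): 8 bp
  [98,111): 13 bp
  [111,114): 3 bp
  [114,126): 12 bp
  [126,136): 10 bp
  [136,149): 13 bp
  [149,152): 3 bp
  [152,173): 21 bp
  [173,181): 8 bp
  [181,185): 4 bp

[1,1,3,3,4,6,6,8,8,9,10,12,13,13,14,17,17,19,21]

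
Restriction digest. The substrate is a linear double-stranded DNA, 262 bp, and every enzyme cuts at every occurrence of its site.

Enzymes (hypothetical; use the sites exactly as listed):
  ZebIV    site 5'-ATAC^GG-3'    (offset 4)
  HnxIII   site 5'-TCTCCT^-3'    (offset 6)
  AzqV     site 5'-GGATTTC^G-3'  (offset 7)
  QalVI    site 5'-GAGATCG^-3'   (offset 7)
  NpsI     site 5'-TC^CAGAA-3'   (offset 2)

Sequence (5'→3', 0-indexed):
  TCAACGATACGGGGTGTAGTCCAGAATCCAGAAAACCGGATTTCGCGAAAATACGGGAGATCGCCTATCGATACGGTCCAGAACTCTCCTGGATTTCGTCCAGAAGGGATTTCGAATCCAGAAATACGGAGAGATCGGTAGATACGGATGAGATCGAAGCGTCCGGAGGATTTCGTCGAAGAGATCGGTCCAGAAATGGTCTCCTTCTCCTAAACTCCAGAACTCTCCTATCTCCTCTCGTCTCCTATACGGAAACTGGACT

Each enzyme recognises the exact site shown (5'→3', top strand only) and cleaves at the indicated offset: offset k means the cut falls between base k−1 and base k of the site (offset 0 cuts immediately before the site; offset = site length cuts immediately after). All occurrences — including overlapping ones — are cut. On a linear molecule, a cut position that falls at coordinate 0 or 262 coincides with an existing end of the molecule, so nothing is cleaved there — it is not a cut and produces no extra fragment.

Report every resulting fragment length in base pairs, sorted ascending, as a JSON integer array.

Scan for sites:
  ZebIV (ATACGG, off=4): starts [6, 50, 70, 123, 141, 246] → cuts [10, 54, 74, 127, 145, 250]
  HnxIII (TCTCCT, off=6): starts [84, 199, 205, 223, 230, 240] → cuts [90, 205, 211, 229, 236, 246]
  AzqV (GGATTTCG, off=7): starts [37, 90, 106, 167] → cuts [44, 97, 113, 174]
  QalVI (GAGATCG, off=7): starts [56, 130, 149, 180] → cuts [63, 137, 156, 187]
  NpsI (TCCAGAA, off=2): starts [19, 26, 76, 98, 116, 188, 215] → cuts [21, 28, 78, 100, 118, 190, 217]

Pooled cuts: [10, 21, 28, 44, 54, 63, 74, 78, 90, 97, 100, 113, 118, 127, 137, 145, 156, 174, 187, 190, 205, 211, 217, 229, 236, 246, 250]

Fragment lengths:
  [0,10): 10 bp
  [10,21): 11 bp
  [21,28): 7 bp
  [28,44): 16 bp
  [44,54): 10 bp
  [54,63): 9 bp
  [63,74): 11 bp
  [74,78): 4 bp
  [78,90): 12 bp
  [90,97): 7 bp
  [97,100): 3 bp
  [100,113): 13 bp
  [113,118): 5 bp
  [118,127): 9 bp
  [127,137): 10 bp
  [137,145): 8 bp
  [145,156): 11 bp
  [156,174): 18 bp
  [174,187): 13 bp
  [187,190): 3 bp
  [190,205): 15 bp
  [205,211): 6 bp
  [211,217): 6 bp
  [217,229): 12 bp
  [229,236): 7 bp
  [236,246): 10 bp
  [246,250): 4 bp
  [250,262): 12 bp

[3,3,4,4,5,6,6,7,7,7,8,9,9,10,10,10,10,11,11,11,12,12,12,13,13,15,16,18]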